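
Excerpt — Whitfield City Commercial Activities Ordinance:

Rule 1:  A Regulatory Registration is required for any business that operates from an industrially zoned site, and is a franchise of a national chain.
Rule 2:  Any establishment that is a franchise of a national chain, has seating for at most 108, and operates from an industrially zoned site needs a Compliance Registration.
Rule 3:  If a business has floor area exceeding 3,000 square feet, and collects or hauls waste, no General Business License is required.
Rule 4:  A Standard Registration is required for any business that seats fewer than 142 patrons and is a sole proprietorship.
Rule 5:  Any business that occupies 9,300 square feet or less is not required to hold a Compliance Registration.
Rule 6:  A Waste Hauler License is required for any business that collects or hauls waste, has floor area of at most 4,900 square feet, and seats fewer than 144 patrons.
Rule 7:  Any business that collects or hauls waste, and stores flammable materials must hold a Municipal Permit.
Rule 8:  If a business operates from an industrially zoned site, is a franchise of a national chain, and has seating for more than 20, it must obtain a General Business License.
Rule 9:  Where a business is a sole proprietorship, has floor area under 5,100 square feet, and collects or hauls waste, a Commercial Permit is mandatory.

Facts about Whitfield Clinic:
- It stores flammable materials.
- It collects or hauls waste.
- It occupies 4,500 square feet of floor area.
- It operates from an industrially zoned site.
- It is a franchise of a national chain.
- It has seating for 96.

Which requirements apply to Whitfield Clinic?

Rule 1: operates from an industrially zoned site; is a franchise of a national chain → Regulatory Registration required.
Rule 2: is a franchise of a national chain; seating 96 ≤ 108; operates from an industrially zoned site → Compliance Registration required.
Rule 3: floor area 4,500 square feet > 3,000 square feet; collects or hauls waste → exempt from General Business License.
Rule 4: seating 96 < 142; is a franchise of a national chain (not: is a sole proprietorship) → Standard Registration not required.
Rule 5: floor area 4,500 square feet ≤ 9,300 square feet → exempt from Compliance Registration.
Rule 6: collects or hauls waste; floor area 4,500 square feet ≤ 4,900 square feet; seating 96 < 144 → Waste Hauler License required.
Rule 7: collects or hauls waste; stores flammable materials → Municipal Permit required.
Rule 8: operates from an industrially zoned site; is a franchise of a national chain; seating 96 > 20 → General Business License required.
Rule 9: is a franchise of a national chain (not: is a sole proprietorship); floor area 4,500 square feet < 5,100 square feet; collects or hauls waste → Commercial Permit not required.

Municipal Permit, Regulatory Registration, Waste Hauler License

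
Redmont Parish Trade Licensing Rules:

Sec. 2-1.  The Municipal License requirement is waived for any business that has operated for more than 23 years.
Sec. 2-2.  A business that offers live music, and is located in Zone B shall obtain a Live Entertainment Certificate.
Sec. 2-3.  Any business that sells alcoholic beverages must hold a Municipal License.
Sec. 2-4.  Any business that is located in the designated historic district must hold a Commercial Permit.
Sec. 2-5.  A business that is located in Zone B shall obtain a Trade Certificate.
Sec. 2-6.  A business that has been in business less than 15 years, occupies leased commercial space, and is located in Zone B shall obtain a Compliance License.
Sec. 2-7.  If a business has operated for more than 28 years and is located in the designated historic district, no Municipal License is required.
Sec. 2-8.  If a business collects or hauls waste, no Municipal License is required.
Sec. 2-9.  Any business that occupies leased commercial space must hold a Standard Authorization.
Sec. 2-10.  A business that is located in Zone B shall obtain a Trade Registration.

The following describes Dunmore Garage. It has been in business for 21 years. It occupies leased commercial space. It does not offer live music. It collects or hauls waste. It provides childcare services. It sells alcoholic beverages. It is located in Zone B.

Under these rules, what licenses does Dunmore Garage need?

Sec. 2-1. years in business 21 ≤ 23 → Municipal License exemption does not apply.
Sec. 2-2. does not offer live music; is located in Zone B → Live Entertainment Certificate not required.
Sec. 2-3. sells alcoholic beverages → Municipal License required.
Sec. 2-4. is located in Zone B (not: is located in the designated historic district) → Commercial Permit not required.
Sec. 2-5. is located in Zone B → Trade Certificate required.
Sec. 2-6. years in business 21 ≥ 15; occupies leased commercial space; is located in Zone B → Compliance License not required.
Sec. 2-7. years in business 21 ≤ 28; is located in Zone B (not: is located in the designated historic district) → Municipal License exemption does not apply.
Sec. 2-8. collects or hauls waste → exempt from Municipal License.
Sec. 2-9. occupies leased commercial space → Standard Authorization required.
Sec. 2-10. is located in Zone B → Trade Registration required.

Standard Authorization, Trade Certificate, Trade Registration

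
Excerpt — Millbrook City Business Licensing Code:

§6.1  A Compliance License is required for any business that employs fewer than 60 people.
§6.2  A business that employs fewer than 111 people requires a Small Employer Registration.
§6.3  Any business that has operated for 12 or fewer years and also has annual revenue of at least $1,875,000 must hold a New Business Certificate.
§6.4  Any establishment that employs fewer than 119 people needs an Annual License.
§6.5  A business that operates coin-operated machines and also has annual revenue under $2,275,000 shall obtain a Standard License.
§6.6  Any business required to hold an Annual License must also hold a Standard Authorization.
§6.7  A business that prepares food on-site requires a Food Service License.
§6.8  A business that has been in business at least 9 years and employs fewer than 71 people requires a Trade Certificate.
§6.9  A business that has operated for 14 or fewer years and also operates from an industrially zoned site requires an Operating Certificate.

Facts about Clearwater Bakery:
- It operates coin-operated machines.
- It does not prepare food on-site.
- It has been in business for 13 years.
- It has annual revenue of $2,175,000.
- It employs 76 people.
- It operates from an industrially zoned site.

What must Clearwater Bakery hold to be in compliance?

Annual License, Operating Certificate, Small Employer Registration, Standard Authorization, Standard License

§6.1 employees 76 ≥ 60 → Compliance License not required.
§6.2 employees 76 < 111 → Small Employer Registration required.
§6.3 years in business 13 > 12; revenue $2,175,000 ≥ $1,875,000 → New Business Certificate not required.
§6.4 employees 76 < 119 → Annual License required.
§6.5 operates coin-operated machines; revenue $2,175,000 < $2,275,000 → Standard License required.
§6.6 Annual License is required → Standard Authorization also required.
§6.7 does not prepare food on-site → Food Service License not required.
§6.8 years in business 13 ≥ 9; employees 76 ≥ 71 → Trade Certificate not required.
§6.9 years in business 13 ≤ 14; operates from an industrially zoned site → Operating Certificate required.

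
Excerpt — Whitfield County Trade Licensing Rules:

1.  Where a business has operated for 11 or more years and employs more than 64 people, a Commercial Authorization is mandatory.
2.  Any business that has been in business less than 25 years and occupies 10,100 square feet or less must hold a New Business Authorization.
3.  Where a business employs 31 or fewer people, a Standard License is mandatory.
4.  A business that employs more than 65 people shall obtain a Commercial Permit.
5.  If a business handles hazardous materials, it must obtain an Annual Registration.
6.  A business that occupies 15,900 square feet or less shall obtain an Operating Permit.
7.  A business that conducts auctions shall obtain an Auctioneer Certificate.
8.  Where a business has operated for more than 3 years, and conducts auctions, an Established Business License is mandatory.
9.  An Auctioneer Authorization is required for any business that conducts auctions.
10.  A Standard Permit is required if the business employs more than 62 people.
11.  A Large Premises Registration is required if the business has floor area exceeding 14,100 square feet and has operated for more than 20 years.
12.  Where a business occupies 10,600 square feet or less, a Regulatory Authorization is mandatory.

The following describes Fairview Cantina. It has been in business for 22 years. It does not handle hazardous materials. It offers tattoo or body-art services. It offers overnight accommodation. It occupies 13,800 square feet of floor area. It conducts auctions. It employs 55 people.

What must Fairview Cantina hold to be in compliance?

1. years in business 22 ≥ 11; employees 55 ≤ 64 → Commercial Authorization not required.
2. years in business 22 < 25; floor area 13,800 square feet > 10,100 square feet → New Business Authorization not required.
3. employees 55 > 31 → Standard License not required.
4. employees 55 ≤ 65 → Commercial Permit not required.
5. does not handle hazardous materials → Annual Registration not required.
6. floor area 13,800 square feet ≤ 15,900 square feet → Operating Permit required.
7. conducts auctions → Auctioneer Certificate required.
8. years in business 22 > 3; conducts auctions → Established Business License required.
9. conducts auctions → Auctioneer Authorization required.
10. employees 55 ≤ 62 → Standard Permit not required.
11. floor area 13,800 square feet ≤ 14,100 square feet; years in business 22 > 20 → Large Premises Registration not required.
12. floor area 13,800 square feet > 10,600 square feet → Regulatory Authorization not required.

Auctioneer Authorization, Auctioneer Certificate, Established Business License, Operating Permit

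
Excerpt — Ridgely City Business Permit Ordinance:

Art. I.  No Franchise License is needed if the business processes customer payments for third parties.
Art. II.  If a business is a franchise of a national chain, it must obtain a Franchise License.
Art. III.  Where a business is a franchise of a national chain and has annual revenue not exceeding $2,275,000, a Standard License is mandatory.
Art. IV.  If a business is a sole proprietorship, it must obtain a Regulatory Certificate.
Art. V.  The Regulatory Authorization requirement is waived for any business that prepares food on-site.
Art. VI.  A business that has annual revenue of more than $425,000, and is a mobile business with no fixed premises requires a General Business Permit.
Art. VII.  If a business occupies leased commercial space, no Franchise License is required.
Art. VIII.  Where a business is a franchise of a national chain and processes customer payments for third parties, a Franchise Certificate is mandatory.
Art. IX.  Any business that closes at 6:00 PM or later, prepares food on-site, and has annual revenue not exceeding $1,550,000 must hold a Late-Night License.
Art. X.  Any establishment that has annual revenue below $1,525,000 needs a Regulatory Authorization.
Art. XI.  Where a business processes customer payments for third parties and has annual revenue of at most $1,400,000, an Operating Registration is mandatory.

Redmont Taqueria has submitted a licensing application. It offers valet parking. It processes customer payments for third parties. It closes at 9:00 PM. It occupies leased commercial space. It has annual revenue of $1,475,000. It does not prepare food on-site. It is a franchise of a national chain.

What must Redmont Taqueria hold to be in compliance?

Franchise Certificate, Regulatory Authorization, Standard License

Art. I. processes customer payments for third parties → exempt from Franchise License.
Art. II. is a franchise of a national chain → Franchise License required.
Art. III. is a franchise of a national chain; revenue $1,475,000 ≤ $2,275,000 → Standard License required.
Art. IV. is a franchise of a national chain (not: is a sole proprietorship) → Regulatory Certificate not required.
Art. V. does not prepare food on-site → Regulatory Authorization exemption does not apply.
Art. VI. revenue $1,475,000 > $425,000; occupies leased commercial space (not: is a mobile business with no fixed premises) → General Business Permit not required.
Art. VII. occupies leased commercial space → exempt from Franchise License.
Art. VIII. is a franchise of a national chain; processes customer payments for third parties → Franchise Certificate required.
Art. IX. closes 9:00 PM, after 6:00 PM; does not prepare food on-site; revenue $1,475,000 ≤ $1,550,000 → Late-Night License not required.
Art. X. revenue $1,475,000 < $1,525,000 → Regulatory Authorization required.
Art. XI. processes customer payments for third parties; revenue $1,475,000 > $1,400,000 → Operating Registration not required.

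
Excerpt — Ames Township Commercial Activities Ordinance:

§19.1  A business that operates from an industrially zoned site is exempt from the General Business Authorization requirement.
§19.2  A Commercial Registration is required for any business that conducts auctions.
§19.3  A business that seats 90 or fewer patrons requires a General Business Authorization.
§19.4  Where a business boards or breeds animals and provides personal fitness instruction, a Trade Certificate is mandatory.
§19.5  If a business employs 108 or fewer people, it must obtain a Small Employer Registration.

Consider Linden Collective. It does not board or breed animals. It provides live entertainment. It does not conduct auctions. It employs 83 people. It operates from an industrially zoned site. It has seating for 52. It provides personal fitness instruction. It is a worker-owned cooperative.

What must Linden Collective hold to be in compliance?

Small Employer Registration

§19.1 operates from an industrially zoned site → exempt from General Business Authorization.
§19.2 does not conduct auctions → Commercial Registration not required.
§19.3 seating 52 ≤ 90 → General Business Authorization required.
§19.4 does not board or breed animals; provides personal fitness instruction → Trade Certificate not required.
§19.5 employees 83 ≤ 108 → Small Employer Registration required.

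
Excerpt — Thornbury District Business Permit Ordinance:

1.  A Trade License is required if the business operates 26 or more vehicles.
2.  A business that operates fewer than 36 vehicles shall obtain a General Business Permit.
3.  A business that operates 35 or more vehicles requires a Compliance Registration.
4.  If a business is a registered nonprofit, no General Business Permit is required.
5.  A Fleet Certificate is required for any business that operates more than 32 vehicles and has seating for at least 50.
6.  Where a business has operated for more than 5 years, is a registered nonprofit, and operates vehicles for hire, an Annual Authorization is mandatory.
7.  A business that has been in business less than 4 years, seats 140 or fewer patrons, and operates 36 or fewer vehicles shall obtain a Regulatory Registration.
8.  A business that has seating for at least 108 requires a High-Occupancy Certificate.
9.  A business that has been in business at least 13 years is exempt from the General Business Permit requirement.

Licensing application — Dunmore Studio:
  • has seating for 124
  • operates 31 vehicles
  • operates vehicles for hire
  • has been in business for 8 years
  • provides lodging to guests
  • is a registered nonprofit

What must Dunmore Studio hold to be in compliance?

Annual Authorization, High-Occupancy Certificate, Trade License

1. vehicles 31 ≥ 26 → Trade License required.
2. vehicles 31 < 36 → General Business Permit required.
3. vehicles 31 < 35 → Compliance Registration not required.
4. is a registered nonprofit → exempt from General Business Permit.
5. vehicles 31 ≤ 32; seating 124 ≥ 50 → Fleet Certificate not required.
6. years in business 8 > 5; is a registered nonprofit; operates vehicles for hire → Annual Authorization required.
7. years in business 8 ≥ 4; seating 124 ≤ 140; vehicles 31 ≤ 36 → Regulatory Registration not required.
8. seating 124 ≥ 108 → High-Occupancy Certificate required.
9. years in business 8 < 13 → General Business Permit exemption does not apply.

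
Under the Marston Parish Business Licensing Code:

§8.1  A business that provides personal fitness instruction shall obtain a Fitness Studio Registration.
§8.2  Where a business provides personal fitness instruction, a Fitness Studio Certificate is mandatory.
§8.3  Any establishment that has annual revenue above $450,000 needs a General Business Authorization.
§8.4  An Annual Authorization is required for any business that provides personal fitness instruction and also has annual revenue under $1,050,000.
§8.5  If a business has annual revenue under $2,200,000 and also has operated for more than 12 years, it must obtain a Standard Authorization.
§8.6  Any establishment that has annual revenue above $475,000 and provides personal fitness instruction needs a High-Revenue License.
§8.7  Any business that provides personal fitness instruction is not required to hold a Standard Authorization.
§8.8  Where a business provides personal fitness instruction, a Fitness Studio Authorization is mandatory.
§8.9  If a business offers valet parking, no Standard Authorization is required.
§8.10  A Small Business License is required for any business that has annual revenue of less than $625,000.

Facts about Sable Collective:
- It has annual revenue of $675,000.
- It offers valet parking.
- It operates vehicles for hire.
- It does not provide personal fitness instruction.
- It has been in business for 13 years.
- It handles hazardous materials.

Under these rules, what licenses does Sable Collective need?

§8.1 does not provide personal fitness instruction → Fitness Studio Registration not required.
§8.2 does not provide personal fitness instruction → Fitness Studio Certificate not required.
§8.3 revenue $675,000 > $450,000 → General Business Authorization required.
§8.4 does not provide personal fitness instruction; revenue $675,000 < $1,050,000 → Annual Authorization not required.
§8.5 revenue $675,000 < $2,200,000; years in business 13 > 12 → Standard Authorization required.
§8.6 revenue $675,000 > $475,000; does not provide personal fitness instruction → High-Revenue License not required.
§8.7 does not provide personal fitness instruction → Standard Authorization exemption does not apply.
§8.8 does not provide personal fitness instruction → Fitness Studio Authorization not required.
§8.9 offers valet parking → exempt from Standard Authorization.
§8.10 revenue $675,000 ≥ $625,000 → Small Business License not required.

General Business Authorization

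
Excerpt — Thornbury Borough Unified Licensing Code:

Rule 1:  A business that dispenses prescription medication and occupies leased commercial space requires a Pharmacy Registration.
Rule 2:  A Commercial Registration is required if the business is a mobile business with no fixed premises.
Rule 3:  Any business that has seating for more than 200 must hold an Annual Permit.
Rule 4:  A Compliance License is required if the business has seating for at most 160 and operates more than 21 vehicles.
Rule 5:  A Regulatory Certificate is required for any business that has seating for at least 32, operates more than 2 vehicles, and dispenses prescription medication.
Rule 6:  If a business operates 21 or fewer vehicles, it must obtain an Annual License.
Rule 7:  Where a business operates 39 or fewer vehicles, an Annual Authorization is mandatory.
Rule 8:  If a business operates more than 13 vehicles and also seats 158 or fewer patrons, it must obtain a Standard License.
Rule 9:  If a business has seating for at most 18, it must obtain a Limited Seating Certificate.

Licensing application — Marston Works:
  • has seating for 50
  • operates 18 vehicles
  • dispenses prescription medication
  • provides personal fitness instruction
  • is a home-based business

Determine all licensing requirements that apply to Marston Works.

Rule 1: dispenses prescription medication; is a home-based business (not: occupies leased commercial space) → Pharmacy Registration not required.
Rule 2: is a home-based business (not: is a mobile business with no fixed premises) → Commercial Registration not required.
Rule 3: seating 50 ≤ 200 → Annual Permit not required.
Rule 4: seating 50 ≤ 160; vehicles 18 ≤ 21 → Compliance License not required.
Rule 5: seating 50 ≥ 32; vehicles 18 > 2; dispenses prescription medication → Regulatory Certificate required.
Rule 6: vehicles 18 ≤ 21 → Annual License required.
Rule 7: vehicles 18 ≤ 39 → Annual Authorization required.
Rule 8: vehicles 18 > 13; seating 50 ≤ 158 → Standard License required.
Rule 9: seating 50 > 18 → Limited Seating Certificate not required.

Annual Authorization, Annual License, Regulatory Certificate, Standard License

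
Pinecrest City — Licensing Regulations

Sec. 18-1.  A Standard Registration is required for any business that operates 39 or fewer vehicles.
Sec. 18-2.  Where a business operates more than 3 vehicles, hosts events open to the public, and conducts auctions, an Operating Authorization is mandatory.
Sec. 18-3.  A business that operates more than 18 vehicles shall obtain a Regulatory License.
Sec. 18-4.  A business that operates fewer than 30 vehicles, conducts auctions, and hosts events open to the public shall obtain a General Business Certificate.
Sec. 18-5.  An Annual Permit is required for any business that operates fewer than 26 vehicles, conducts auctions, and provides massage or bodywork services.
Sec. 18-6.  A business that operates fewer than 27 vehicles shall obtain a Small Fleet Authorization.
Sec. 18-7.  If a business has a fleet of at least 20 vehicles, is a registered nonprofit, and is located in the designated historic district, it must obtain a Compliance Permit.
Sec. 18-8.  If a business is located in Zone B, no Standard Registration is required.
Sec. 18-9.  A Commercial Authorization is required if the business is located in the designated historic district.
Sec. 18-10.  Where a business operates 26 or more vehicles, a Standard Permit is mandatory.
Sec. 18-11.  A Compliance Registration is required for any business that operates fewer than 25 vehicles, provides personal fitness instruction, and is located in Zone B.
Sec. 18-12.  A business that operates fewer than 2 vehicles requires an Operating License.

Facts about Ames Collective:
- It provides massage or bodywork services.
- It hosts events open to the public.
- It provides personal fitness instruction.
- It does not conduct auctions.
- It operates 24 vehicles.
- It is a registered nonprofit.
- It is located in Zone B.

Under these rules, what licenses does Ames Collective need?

Compliance Registration, Regulatory License, Small Fleet Authorization

Sec. 18-1. vehicles 24 ≤ 39 → Standard Registration required.
Sec. 18-2. vehicles 24 > 3; hosts events open to the public; does not conduct auctions → Operating Authorization not required.
Sec. 18-3. vehicles 24 > 18 → Regulatory License required.
Sec. 18-4. vehicles 24 < 30; does not conduct auctions; hosts events open to the public → General Business Certificate not required.
Sec. 18-5. vehicles 24 < 26; does not conduct auctions; provides massage or bodywork services → Annual Permit not required.
Sec. 18-6. vehicles 24 < 27 → Small Fleet Authorization required.
Sec. 18-7. vehicles 24 ≥ 20; is a registered nonprofit; is located in Zone B (not: is located in the designated historic district) → Compliance Permit not required.
Sec. 18-8. is located in Zone B → exempt from Standard Registration.
Sec. 18-9. is located in Zone B (not: is located in the designated historic district) → Commercial Authorization not required.
Sec. 18-10. vehicles 24 < 26 → Standard Permit not required.
Sec. 18-11. vehicles 24 < 25; provides personal fitness instruction; is located in Zone B → Compliance Registration required.
Sec. 18-12. vehicles 24 ≥ 2 → Operating License not required.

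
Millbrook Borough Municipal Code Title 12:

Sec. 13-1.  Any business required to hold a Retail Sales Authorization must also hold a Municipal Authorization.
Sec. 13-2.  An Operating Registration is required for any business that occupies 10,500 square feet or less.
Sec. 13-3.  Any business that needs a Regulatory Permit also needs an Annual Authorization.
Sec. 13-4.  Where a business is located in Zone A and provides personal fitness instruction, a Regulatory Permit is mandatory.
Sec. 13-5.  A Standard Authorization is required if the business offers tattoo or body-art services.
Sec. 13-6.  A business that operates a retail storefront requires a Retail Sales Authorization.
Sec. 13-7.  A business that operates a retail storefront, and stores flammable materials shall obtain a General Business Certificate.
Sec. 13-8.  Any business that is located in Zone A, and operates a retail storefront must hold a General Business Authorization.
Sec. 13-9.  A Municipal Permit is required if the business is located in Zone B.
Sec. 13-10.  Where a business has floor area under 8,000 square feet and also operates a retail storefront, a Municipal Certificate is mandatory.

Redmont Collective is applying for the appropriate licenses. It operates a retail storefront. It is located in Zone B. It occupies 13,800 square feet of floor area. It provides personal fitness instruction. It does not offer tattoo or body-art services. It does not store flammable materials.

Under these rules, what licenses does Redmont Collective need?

Municipal Authorization, Municipal Permit, Retail Sales Authorization

Sec. 13-1. Retail Sales Authorization is required → Municipal Authorization also required.
Sec. 13-2. floor area 13,800 square feet > 10,500 square feet → Operating Registration not required.
Sec. 13-3. Regulatory Permit is not required → no effect.
Sec. 13-4. is located in Zone B (not: is located in Zone A); provides personal fitness instruction → Regulatory Permit not required.
Sec. 13-5. does not offer tattoo or body-art services → Standard Authorization not required.
Sec. 13-6. operates a retail storefront → Retail Sales Authorization required.
Sec. 13-7. operates a retail storefront; does not store flammable materials → General Business Certificate not required.
Sec. 13-8. is located in Zone B (not: is located in Zone A); operates a retail storefront → General Business Authorization not required.
Sec. 13-9. is located in Zone B → Municipal Permit required.
Sec. 13-10. floor area 13,800 square feet ≥ 8,000 square feet; operates a retail storefront → Municipal Certificate not required.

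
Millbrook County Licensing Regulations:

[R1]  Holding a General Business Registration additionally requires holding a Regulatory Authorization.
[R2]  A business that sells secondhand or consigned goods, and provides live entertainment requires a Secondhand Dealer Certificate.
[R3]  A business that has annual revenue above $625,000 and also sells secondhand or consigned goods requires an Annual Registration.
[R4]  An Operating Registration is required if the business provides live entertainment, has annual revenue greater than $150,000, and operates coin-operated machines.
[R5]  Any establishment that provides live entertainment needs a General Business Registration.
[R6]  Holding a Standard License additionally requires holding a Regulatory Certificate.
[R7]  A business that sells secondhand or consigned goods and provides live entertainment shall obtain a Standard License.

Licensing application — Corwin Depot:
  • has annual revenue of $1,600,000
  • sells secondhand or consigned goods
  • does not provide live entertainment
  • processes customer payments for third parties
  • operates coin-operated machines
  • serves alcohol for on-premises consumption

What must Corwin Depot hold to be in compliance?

[R1] General Business Registration is not required → no effect.
[R2] sells secondhand or consigned goods; does not provide live entertainment → Secondhand Dealer Certificate not required.
[R3] revenue $1,600,000 > $625,000; sells secondhand or consigned goods → Annual Registration required.
[R4] does not provide live entertainment; revenue $1,600,000 > $150,000; operates coin-operated machines → Operating Registration not required.
[R5] does not provide live entertainment → General Business Registration not required.
[R6] Standard License is not required → no effect.
[R7] sells secondhand or consigned goods; does not provide live entertainment → Standard License not required.

Annual Registration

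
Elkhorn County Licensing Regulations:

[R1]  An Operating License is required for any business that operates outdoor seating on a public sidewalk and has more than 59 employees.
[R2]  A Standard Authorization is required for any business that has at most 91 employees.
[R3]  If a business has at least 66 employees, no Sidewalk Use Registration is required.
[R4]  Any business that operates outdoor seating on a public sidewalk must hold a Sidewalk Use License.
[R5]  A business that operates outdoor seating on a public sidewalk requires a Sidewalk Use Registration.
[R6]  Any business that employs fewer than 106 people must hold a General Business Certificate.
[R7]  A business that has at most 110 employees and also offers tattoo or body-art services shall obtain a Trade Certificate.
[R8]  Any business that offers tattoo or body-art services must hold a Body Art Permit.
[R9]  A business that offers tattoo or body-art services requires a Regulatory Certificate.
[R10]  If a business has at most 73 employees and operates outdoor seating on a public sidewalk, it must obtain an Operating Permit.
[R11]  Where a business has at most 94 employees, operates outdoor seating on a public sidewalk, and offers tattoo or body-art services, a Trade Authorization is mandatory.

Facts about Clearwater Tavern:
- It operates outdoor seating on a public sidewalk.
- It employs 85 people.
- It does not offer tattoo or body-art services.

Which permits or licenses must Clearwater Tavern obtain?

General Business Certificate, Operating License, Sidewalk Use License, Standard Authorization

[R1] operates outdoor seating on a public sidewalk; employees 85 > 59 → Operating License required.
[R2] employees 85 ≤ 91 → Standard Authorization required.
[R3] employees 85 ≥ 66 → exempt from Sidewalk Use Registration.
[R4] operates outdoor seating on a public sidewalk → Sidewalk Use License required.
[R5] operates outdoor seating on a public sidewalk → Sidewalk Use Registration required.
[R6] employees 85 < 106 → General Business Certificate required.
[R7] employees 85 ≤ 110; does not offer tattoo or body-art services → Trade Certificate not required.
[R8] does not offer tattoo or body-art services → Body Art Permit not required.
[R9] does not offer tattoo or body-art services → Regulatory Certificate not required.
[R10] employees 85 > 73; operates outdoor seating on a public sidewalk → Operating Permit not required.
[R11] employees 85 ≤ 94; operates outdoor seating on a public sidewalk; does not offer tattoo or body-art services → Trade Authorization not required.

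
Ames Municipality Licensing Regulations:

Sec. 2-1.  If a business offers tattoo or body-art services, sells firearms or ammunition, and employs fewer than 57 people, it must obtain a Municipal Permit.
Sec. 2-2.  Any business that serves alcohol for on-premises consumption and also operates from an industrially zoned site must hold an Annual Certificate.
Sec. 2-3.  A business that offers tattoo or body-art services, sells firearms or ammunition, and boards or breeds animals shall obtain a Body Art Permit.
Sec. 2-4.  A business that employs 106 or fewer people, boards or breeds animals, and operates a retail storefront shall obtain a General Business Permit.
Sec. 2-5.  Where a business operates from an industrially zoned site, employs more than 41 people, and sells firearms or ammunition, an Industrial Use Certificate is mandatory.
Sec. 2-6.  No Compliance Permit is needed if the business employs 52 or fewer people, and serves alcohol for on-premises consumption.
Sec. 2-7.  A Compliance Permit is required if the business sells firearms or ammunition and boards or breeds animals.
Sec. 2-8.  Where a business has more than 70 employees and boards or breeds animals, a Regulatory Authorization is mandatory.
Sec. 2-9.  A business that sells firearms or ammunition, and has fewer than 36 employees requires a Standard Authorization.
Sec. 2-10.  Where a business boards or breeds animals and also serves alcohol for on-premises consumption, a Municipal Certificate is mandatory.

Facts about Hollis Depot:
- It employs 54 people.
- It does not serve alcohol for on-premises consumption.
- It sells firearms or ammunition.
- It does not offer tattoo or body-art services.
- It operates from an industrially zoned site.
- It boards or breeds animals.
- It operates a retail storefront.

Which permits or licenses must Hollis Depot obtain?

Compliance Permit, General Business Permit, Industrial Use Certificate

Sec. 2-1. does not offer tattoo or body-art services; sells firearms or ammunition; employees 54 < 57 → Municipal Permit not required.
Sec. 2-2. does not serve alcohol for on-premises consumption; operates from an industrially zoned site → Annual Certificate not required.
Sec. 2-3. does not offer tattoo or body-art services; sells firearms or ammunition; boards or breeds animals → Body Art Permit not required.
Sec. 2-4. employees 54 ≤ 106; boards or breeds animals; operates a retail storefront → General Business Permit required.
Sec. 2-5. operates from an industrially zoned site; employees 54 > 41; sells firearms or ammunition → Industrial Use Certificate required.
Sec. 2-6. employees 54 > 52; does not serve alcohol for on-premises consumption → Compliance Permit exemption does not apply.
Sec. 2-7. sells firearms or ammunition; boards or breeds animals → Compliance Permit required.
Sec. 2-8. employees 54 ≤ 70; boards or breeds animals → Regulatory Authorization not required.
Sec. 2-9. sells firearms or ammunition; employees 54 ≥ 36 → Standard Authorization not required.
Sec. 2-10. boards or breeds animals; does not serve alcohol for on-premises consumption → Municipal Certificate not required.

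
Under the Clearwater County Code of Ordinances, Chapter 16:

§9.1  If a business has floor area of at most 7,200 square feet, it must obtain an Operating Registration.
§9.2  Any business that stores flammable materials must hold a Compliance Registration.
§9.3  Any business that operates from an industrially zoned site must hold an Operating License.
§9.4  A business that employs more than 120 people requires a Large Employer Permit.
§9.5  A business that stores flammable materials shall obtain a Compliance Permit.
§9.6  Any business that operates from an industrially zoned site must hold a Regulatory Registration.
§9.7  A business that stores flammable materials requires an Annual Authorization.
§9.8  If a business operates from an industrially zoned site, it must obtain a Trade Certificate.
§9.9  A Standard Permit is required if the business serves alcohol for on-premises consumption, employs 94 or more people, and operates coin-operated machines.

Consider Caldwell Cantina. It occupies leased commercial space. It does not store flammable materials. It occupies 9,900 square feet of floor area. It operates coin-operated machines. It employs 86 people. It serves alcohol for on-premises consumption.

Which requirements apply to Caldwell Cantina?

None

§9.1 floor area 9,900 square feet > 7,200 square feet → Operating Registration not required.
§9.2 does not store flammable materials → Compliance Registration not required.
§9.3 occupies leased commercial space (not: operates from an industrially zoned site) → Operating License not required.
§9.4 employees 86 ≤ 120 → Large Employer Permit not required.
§9.5 does not store flammable materials → Compliance Permit not required.
§9.6 occupies leased commercial space (not: operates from an industrially zoned site) → Regulatory Registration not required.
§9.7 does not store flammable materials → Annual Authorization not required.
§9.8 occupies leased commercial space (not: operates from an industrially zoned site) → Trade Certificate not required.
§9.9 serves alcohol for on-premises consumption; employees 86 < 94; operates coin-operated machines → Standard Permit not required.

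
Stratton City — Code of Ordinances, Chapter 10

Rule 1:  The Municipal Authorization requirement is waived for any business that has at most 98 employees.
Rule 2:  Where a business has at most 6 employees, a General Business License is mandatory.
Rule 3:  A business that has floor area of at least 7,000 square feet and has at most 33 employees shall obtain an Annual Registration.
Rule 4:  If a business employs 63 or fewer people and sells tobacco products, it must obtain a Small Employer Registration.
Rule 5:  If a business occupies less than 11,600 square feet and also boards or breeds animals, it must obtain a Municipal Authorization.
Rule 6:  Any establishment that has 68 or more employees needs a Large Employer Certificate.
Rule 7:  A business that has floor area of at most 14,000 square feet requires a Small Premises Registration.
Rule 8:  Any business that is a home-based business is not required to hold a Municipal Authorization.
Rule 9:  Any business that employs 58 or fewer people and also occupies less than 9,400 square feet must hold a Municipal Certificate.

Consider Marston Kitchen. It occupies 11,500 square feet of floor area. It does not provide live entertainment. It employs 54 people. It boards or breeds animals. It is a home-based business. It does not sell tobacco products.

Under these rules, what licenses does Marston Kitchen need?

Small Premises Registration

Rule 1: employees 54 ≤ 98 → exempt from Municipal Authorization.
Rule 2: employees 54 > 6 → General Business License not required.
Rule 3: floor area 11,500 square feet ≥ 7,000 square feet; employees 54 > 33 → Annual Registration not required.
Rule 4: employees 54 ≤ 63; does not sell tobacco products → Small Employer Registration not required.
Rule 5: floor area 11,500 square feet < 11,600 square feet; boards or breeds animals → Municipal Authorization required.
Rule 6: employees 54 < 68 → Large Employer Certificate not required.
Rule 7: floor area 11,500 square feet ≤ 14,000 square feet → Small Premises Registration required.
Rule 8: is a home-based business → exempt from Municipal Authorization.
Rule 9: employees 54 ≤ 58; floor area 11,500 square feet ≥ 9,400 square feet → Municipal Certificate not required.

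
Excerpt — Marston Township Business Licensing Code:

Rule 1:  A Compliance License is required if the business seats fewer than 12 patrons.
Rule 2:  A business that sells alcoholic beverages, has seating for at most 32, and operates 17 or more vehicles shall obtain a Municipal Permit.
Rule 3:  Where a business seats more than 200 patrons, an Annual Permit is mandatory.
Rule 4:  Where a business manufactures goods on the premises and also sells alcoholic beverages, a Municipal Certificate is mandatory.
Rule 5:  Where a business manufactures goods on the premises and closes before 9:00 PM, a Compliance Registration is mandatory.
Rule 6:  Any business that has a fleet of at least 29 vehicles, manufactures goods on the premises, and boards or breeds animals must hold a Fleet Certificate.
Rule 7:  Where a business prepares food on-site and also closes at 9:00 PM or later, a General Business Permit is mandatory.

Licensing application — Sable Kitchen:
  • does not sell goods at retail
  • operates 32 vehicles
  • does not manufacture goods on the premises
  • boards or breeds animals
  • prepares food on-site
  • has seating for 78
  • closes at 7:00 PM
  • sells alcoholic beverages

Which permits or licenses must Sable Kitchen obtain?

None

Rule 1: seating 78 ≥ 12 → Compliance License not required.
Rule 2: sells alcoholic beverages; seating 78 > 32; vehicles 32 ≥ 17 → Municipal Permit not required.
Rule 3: seating 78 ≤ 200 → Annual Permit not required.
Rule 4: does not manufacture goods on the premises; sells alcoholic beverages → Municipal Certificate not required.
Rule 5: does not manufacture goods on the premises; closes 7:00 PM, at/before 9:00 PM → Compliance Registration not required.
Rule 6: vehicles 32 ≥ 29; does not manufacture goods on the premises; boards or breeds animals → Fleet Certificate not required.
Rule 7: prepares food on-site; closes 7:00 PM, at/before 9:00 PM → General Business Permit not required.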